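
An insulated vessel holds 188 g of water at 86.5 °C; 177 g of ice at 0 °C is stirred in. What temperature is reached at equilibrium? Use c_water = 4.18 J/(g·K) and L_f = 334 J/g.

T_f ≈ 5.8 °C

Let T be the final temperature. ΣQ_i = 0:
fusion: m_ice L_f = 177·334 = 59118
  meltwater 0→T: 177·4.18·T = 739.86 T
  water cools: 188·4.18·(T − 86.5) = 785.84(T − 86.5)
1525.7 T = 67975 − 59118 = 8857.2
T ≈ 5.81 °C. Since T > 0 °C, the all-ice-melts assumption holds.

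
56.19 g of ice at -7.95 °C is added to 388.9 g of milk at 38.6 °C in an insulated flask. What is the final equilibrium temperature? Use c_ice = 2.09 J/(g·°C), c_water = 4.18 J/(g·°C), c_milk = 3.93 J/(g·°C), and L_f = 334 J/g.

Taking heat into each body as positive, Σ m c ΔT = 0:
warm ice to 0 °C: 56.19×2.09×(0 − (-7.95)) = 933.62
  latent heat to melt: 56.19×334 = 18767
  warm the meltwater: 234.87 T
  milk cools: 388.9×3.93×(T − 38.6) = 1528.4(T − 38.6)
1763.3 T = 58995 − 19701 = 39294
T ≈ 22.29 °C. Since T > 0 °C, the all-ice-melts assumption holds.

T_f ≈ 22.3 °C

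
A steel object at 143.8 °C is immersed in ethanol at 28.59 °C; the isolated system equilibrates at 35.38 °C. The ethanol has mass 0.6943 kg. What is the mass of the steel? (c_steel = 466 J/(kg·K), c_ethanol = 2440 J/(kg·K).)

m ≈ 0.228 kg

Heat lost by the steel = heat gained by the ethanol:
m×466×(143.8 − 35.38) = 0.6943×2440×(35.38 − 28.59)
50524 m = 11503  ⇒  m ≈ 0.2277 kg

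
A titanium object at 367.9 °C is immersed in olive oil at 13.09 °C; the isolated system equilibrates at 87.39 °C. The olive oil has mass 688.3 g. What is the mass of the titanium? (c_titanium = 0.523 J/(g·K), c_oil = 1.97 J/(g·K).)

|Q_titanium| = |Q_oil|:
m×0.523×(367.9 − 87.39) = 688.3×1.97×(87.39 − 13.09)
146.71 m = 100747  ⇒  m ≈ 686.7 g

m ≈ 687 g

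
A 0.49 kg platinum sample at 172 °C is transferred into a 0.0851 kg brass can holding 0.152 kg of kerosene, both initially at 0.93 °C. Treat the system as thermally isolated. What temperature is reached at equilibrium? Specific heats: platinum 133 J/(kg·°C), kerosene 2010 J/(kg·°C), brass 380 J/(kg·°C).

T_f ≈ 28.6 °C

Energy conservation, ΣQ = 0:
0.49×133×(T − 172) + 0.152×2010×(T − 0.93) + 0.0851×380×(T − 0.93) = 0
65.17(T − 172) + 305.52(T − 0.93) + 32.34(T − 0.93) = 0
(65.17 + 305.52 + 32.34) T = 65.17×172 + 305.52×0.93 + 32.34×0.93
T = 11523/403.03 ≈ 28.59 °C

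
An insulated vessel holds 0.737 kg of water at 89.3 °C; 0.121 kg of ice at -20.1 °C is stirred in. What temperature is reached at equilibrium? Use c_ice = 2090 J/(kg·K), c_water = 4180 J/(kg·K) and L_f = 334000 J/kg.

T_f ≈ 64.0 °C

Setting the total heat transfer to zero:
warm ice to 0 °C: 0.121×2090×(0 − (-20.1)) = 5083.1; melt ice: 0.121×334000 = 40414; meltwater 0→T: 0.121×4180×T = 505.78 T; water cools: 0.737×4180×(T − 89.3) = 3080.7(T − 89.3)
3586.4 T = 275103 − 45497 = 229606
T ≈ 64.02 °C — above 0 °C, consistent with complete melting.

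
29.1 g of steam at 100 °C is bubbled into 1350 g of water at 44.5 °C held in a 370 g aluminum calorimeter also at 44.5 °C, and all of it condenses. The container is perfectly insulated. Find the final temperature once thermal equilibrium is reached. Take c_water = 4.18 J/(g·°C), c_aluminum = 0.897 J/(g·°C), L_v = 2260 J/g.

Energy balance with sensible and latent terms:
condense steam: −29.1·2260 = −65766
  condensed water 100 °C→T: 121.64(T − 100)
  water warms: 1350·4.18·(T − 44.5) = 5643(T − 44.5)
  cup: 331.89(T − 44.5)
6096.5 T = 65766 + 12164 + 265883 = 343812
T ≈ 56.39 °C, under the boiling point, so the assumption holds.

T_f ≈ 56.4 °C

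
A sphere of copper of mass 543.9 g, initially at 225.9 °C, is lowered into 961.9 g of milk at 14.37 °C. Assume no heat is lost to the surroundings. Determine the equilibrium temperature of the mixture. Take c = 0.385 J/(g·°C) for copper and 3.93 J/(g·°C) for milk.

T_f ≈ 25.5 °C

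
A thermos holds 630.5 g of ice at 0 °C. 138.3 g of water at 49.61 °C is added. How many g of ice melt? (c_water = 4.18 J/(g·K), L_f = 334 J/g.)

m_melted ≈ 85.9 g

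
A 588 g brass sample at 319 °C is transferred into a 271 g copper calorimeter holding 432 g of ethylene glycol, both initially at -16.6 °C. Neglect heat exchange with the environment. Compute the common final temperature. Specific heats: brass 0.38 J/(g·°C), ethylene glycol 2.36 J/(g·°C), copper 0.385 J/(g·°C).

T_f ≈ 39.1 °C

T_f = Σ m_i c_i T_i / Σ m_i c_i:
T_f = (223.44·319 + 1019.5·(-16.6) + 104.34·(-16.6)) / (223.44 + 1019.5 + 104.34)
    = 52621 / 1347.3 ≈ 39.06 °C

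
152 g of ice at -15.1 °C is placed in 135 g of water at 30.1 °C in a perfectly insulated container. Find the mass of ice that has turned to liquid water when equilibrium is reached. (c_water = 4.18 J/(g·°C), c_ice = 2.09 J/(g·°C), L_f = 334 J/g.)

m_melted ≈ 36.5 g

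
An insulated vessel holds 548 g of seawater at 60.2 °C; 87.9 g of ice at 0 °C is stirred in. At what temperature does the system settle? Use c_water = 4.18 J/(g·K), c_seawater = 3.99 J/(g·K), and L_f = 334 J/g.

Sum of m c ΔT and latent-heat terms is zero:
fusion: m_ice L_f = 87.9×334 = 29359
  warm the meltwater: 367.42 T
  seawater: 2186.5(T − 60.2)
2553.9 T = 131629 − 29359 = 102270
T ≈ 40.04 °C. Since T > 0 °C, the all-ice-melts assumption holds.

T_f ≈ 40.0 °C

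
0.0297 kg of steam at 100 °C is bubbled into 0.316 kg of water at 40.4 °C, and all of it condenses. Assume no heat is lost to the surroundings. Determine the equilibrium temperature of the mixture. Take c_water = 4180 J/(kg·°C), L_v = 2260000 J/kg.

T_f ≈ 92.0 °C

Energy balance with sensible and latent terms:
condense steam: −0.0297×2260000 = −67122
  condensed water 100 °C→T: 124.15(T − 100)
  original water: 1320.9(T − 40.4)
1445 T = 67122 + 12415 + 53364 = 132900
T ≈ 91.97 °C (< 100 °C, so full condensation is consistent).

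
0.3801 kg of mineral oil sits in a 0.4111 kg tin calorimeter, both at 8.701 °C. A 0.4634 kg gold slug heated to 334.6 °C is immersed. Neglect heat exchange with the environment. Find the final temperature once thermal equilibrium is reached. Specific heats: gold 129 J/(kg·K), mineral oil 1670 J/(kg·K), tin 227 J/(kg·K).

T_f ≈ 33.4 °C

Taking heat into each body as positive, Σ m c ΔT = 0:
0.4634×129×(T − 334.6) + 0.3801×1670×(T − 8.701) + 0.4111×227×(T − 8.701) = 0
59.78(T − 334.6) + 634.77(T − 8.701) + 93.32(T − 8.701) = 0
787.87 T = 26337
T = 26337 / 787.87 = 33.4 °C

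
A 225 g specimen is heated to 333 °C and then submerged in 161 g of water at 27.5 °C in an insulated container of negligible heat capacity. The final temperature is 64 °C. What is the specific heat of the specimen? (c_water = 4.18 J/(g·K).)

m_s c (T_s − T_f) = m_water c_water (T_f − T_0):
225·c·(333 − 64) = 161·4.18·(64 − 27.5)
60525 c = 24564  ⇒  c ≈ 0.4058 J/(g·K)

c ≈ 0.406 J/(g·K)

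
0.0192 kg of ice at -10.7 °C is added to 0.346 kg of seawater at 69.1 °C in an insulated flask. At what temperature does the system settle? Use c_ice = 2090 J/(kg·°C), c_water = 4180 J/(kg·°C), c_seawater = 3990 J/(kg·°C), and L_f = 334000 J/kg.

T_f ≈ 60.6 °C

Heat gained plus heat lost sum to zero:
ice -10.7→0 °C: 0.0192·2090·10.7 = 429.37
  fusion: m_ice L_f = 0.0192·334000 = 6412.8
  meltwater 0→T: 0.0192·4180·T = 80.26 T
  seawater: 1380.5(T − 69.1)
1460.8 T = 95395 − 6842.2 = 88553
T ≈ 60.62 °C — above 0 °C, consistent with complete melting.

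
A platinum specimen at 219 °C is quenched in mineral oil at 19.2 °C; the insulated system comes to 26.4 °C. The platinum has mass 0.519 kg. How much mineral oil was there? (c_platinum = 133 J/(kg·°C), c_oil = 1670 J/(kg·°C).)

Energy conservation, ΣQ = 0:
0.519×133×(26.4 − 219) + m×1670×(26.4 − 19.2) = 0
12024 m = 13295
m = 13295/12024 ≈ 1.106 kg

m ≈ 1.11 kg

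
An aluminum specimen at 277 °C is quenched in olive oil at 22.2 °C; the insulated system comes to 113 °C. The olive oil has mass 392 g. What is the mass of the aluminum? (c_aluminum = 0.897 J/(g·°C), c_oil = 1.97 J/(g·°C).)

Conservation of energy gives ΣQ = 0:
m×0.897×(113 − 277) + 392×1.97×(113 − 22.2) = 0
-147.11 m = -70119
m = -70119/-147.11 ≈ 476.7 g

m ≈ 477 g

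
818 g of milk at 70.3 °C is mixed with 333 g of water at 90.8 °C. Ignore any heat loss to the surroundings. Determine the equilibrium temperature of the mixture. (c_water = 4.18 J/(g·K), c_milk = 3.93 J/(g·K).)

T_f ≈ 76.5 °C

T_f is the heat-capacity-weighted average of the initial temperatures:
T_f = (1391.9*90.8 + 3214.7*70.3) / (1391.9 + 3214.7)
    = 352384 / 4606.7 ≈ 76.49 °C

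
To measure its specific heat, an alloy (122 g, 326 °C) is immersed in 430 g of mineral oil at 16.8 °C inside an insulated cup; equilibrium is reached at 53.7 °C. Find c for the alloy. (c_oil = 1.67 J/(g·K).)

c ≈ 0.798 J/(g·K)

m_s c (T_s − T_f) = m_oil c_oil (T_f − T_0):
122·c·(326 − 53.7) = 430·1.67·(53.7 − 16.8)
33221 c = 26498  ⇒  c ≈ 0.7976 J/(g·K)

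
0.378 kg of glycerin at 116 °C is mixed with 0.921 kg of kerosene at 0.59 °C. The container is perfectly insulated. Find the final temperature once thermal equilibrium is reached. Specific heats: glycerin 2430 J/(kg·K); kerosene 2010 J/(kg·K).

T_f ≈ 38.9 °C

Heat lost by the glycerin equals heat gained by the kerosene:
0.378×2430×(116 − T) = 0.921×2010×(T − 0.59)
918.54(116 − T) = 1851.2(T − 0.59)
2769.8 T = 107643  ⇒  T ≈ 38.86 °C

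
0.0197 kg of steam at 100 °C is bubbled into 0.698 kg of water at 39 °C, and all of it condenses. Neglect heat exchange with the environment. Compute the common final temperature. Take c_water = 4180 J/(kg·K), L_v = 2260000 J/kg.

Conservation of energy gives ΣQ = 0:
steam→water at 100 °C releases m L_v = 0.0197·2260000 = 44522; condensate cools 100→T: 0.0197·4180·(T − 100) = 82.35(T − 100); original water: 2917.6(T − 39)
3000 T = 44522 + 8234.6 + 113788 = 166545
T ≈ 55.52 °C, under the boiling point, so the assumption holds.

T_f ≈ 55.5 °C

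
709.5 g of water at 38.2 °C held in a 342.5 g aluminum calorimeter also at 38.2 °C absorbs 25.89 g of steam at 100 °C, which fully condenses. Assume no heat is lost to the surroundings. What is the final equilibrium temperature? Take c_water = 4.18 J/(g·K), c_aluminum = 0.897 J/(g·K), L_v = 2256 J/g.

T_f ≈ 57.5 °C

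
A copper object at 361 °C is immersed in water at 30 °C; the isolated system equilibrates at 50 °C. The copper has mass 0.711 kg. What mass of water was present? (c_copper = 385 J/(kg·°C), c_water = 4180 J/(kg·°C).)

m ≈ 1.02 kg

Let T be the final temperature. ΣQ_i = 0:
0.711·385·(50 − 361) + m·4180·(50 − 30) = 0
83600 m = 85132
m = 85132/83600 ≈ 1.018 kg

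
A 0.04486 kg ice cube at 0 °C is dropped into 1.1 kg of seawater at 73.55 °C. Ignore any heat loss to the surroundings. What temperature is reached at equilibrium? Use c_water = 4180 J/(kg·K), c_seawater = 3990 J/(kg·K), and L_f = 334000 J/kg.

T_f ≈ 67.3 °C

Heat gained plus heat lost sum to zero:
latent heat to melt: 0.04486·334000 = 14983
  meltwater 0→T: 0.04486·4180·T = 187.51 T
  seawater: 4389(T − 73.55)
4576.5 T = 322811 − 14983 = 307828
T ≈ 67.26 °C. Since T > 0 °C, the all-ice-melts assumption holds.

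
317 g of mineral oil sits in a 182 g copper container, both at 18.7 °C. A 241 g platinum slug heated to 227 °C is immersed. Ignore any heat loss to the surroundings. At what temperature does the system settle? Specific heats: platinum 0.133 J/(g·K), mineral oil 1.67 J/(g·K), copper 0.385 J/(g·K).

T_f ≈ 29.3 °C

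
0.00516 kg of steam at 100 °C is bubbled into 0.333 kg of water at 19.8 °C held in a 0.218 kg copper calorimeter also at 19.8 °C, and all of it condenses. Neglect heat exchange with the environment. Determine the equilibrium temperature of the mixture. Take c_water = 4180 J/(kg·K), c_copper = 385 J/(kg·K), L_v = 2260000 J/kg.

Let T be the final temperature. ΣQ_i = 0:
steam→water at 100 °C releases m L_v = 0.00516×2260000 = 11662; condensed water 100 °C→T: 21.57(T − 100); original water: 1391.9(T − 19.8); cup: 83.93(T − 19.8)
1497.4 T = 11662 + 2156.9 + 29222 = 43041
T ≈ 28.74 °C, under the boiling point, so the assumption holds.

T_f ≈ 28.7 °C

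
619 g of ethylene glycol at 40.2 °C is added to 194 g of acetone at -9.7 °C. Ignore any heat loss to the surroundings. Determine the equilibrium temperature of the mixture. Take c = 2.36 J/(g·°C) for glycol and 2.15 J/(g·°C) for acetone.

T_f ≈ 29.1 °C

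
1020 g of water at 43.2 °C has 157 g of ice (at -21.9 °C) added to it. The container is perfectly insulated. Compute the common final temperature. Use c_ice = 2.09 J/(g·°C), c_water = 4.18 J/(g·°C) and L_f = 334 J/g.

Let T be the final temperature. ΣQ_i = 0:
warm ice to 0 °C: 157×2.09×(0 − (-21.9)) = 7186
  fusion: m_ice L_f = 157×334 = 52438
  warm the meltwater: 656.26 T
  water cools: 1020×4.18×(T − 43.2) = 4263.6(T − 43.2)
4919.9 T = 184188 − 59624 = 124563
T ≈ 25.32 °C. Since T > 0 °C, the all-ice-melts assumption holds.

T_f ≈ 25.3 °C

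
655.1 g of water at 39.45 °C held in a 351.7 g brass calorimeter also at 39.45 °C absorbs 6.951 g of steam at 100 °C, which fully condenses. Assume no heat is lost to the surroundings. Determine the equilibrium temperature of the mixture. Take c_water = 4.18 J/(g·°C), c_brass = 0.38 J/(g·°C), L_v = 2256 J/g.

T_f ≈ 45.5 °C

Energy conservation, ΣQ = 0:
steam→water at 100 °C releases m L_v = 6.951·2256 = 15681
  condensed water 100 °C→T: 29.06(T − 100)
  original water: 2738.3(T − 39.45)
  brass cup: 351.7·0.38·(T − 39.45) = 133.65(T − 39.45)
2901 T = 15681 + 2905.5 + 113299 = 131886
T ≈ 45.46 °C — below 100 °C, confirming all the steam condensed.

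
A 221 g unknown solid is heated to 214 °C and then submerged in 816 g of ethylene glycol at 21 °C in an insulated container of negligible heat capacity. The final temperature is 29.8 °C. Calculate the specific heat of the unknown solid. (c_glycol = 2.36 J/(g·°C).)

Conservation of energy gives ΣQ = 0:
221·c·(29.8 − 214) + 816·2.36·(29.8 − 21) = 0
-40708 c = -16947
c = -16947/-40708 ≈ 0.4163 J/(g·°C)

c ≈ 0.416 J/(g·°C)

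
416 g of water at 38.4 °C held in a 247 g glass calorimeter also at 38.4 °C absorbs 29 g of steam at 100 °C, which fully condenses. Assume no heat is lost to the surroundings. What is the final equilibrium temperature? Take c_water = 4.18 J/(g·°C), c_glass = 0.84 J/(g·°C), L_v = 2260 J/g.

Energy balance with sensible and latent terms:
condense steam: −29×2260 = −65540; condensed water 100 °C→T: 121.22(T − 100); original water: 1738.9(T − 38.4); cup: 207.48(T − 38.4)
2067.6 T = 65540 + 12122 + 74740 = 152402
T ≈ 73.71 °C — below 100 °C, confirming all the steam condensed.

T_f ≈ 73.7 °C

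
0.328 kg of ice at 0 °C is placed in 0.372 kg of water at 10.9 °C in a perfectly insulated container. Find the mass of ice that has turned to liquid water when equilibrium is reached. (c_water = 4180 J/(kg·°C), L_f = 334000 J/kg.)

Heat available from the water dropping to 0 °C: 0.372·4180·10.9 = 16949 J.
Fully melting the ice requires m_ice L_f = 0.328·334000 = 109552 J.
Since 16949 < 109552 J, not all the ice melts; equilibrium is at 0 °C.
Mass melted = 16949/334000 ≈ 0.05075 kg.

m_melted ≈ 0.0507 kg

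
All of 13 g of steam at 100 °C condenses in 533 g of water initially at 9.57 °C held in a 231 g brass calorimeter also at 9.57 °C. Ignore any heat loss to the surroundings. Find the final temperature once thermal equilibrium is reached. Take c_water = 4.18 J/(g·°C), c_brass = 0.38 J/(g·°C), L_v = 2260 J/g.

Energy conservation, ΣQ = 0:
steam→water at 100 °C releases m L_v = 13·2260 = 29380; condensate cools 100→T: 13·4.18·(T − 100) = 54.34(T − 100); water warms: 533·4.18·(T − 9.57) = 2227.9(T − 9.57); cup: 87.78(T − 9.57)
2370.1 T = 29380 + 5434 + 22161 = 56975
T ≈ 24.04 °C, under the boiling point, so the assumption holds.

T_f ≈ 24.0 °C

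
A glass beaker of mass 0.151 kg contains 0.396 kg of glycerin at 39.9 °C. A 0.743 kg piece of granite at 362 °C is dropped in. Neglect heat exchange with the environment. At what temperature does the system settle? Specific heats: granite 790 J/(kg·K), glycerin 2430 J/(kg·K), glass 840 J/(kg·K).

T_f ≈ 152.7 °C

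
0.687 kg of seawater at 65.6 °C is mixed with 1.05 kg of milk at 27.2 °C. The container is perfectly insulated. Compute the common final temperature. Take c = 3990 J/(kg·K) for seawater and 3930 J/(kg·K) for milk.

T_f ≈ 42.5 °C

Conservation of energy gives ΣQ = 0:
0.687·3990·(T − 65.6) + 1.05·3930·(T − 27.2) = 0
2741.1(T − 65.6) + 4126.5(T − 27.2) = 0
(2741.1 + 4126.5) T = 2741.1·65.6 + 4126.5·27.2
T = 292059/6867.6 ≈ 42.53 °C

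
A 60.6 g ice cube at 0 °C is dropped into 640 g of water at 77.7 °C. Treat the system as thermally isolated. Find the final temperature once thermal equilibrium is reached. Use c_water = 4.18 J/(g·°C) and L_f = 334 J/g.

Conservation of energy gives ΣQ = 0:
melt ice: 60.6·334 = 20240
  meltwater 0→T: 60.6·4.18·T = 253.31 T
  water cools: 640·4.18·(T − 77.7) = 2675.2(T − 77.7)
2928.5 T = 207863 − 20240 = 187623
T ≈ 64.07 °C — above 0 °C, consistent with complete melting.

T_f ≈ 64.1 °C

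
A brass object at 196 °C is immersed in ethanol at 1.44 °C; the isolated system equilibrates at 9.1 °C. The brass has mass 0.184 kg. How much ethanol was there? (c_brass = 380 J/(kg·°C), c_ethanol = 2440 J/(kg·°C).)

|Q_brass| = |Q_ethanol|:
0.184×380×(196 − 9.1) = m×2440×(9.1 − 1.44)
18690 m = 13068  ⇒  m ≈ 0.6992 kg

m ≈ 0.699 kg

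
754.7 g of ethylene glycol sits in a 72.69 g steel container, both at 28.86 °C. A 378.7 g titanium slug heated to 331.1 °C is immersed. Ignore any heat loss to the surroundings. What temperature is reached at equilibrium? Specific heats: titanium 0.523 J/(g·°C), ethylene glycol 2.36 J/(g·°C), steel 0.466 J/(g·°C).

T_f ≈ 58.6 °C

Energy conservation, ΣQ = 0:
378.7*0.523*(T − 331.1) + 754.7*2.36*(T − 28.86) + 72.69*0.466*(T − 28.86) = 0
198.06(T − 331.1) + 1781.1(T − 28.86) + 33.87(T − 28.86) = 0
(198.06 + 1781.1 + 33.87) T = 198.06*331.1 + 1781.1*28.86 + 33.87*28.86
T = 117958/2013 ≈ 58.60 °C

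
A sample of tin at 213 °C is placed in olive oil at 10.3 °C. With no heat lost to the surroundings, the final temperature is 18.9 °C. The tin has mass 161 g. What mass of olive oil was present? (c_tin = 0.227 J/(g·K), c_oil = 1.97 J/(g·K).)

m ≈ 419 g

Heat lost by the tin = heat gained by the oil:
161·0.227·(213 − 18.9) = m·1.97·(18.9 − 10.3)
16.94 m = 7093.8  ⇒  m ≈ 418.7 g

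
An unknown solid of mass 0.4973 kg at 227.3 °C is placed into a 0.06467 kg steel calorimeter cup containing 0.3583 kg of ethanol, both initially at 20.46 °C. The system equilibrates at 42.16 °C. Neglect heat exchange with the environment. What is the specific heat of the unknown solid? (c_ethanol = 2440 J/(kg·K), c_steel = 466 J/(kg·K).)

c ≈ 213 J/(kg·K)

Energy conservation, ΣQ = 0:
0.4973×c×(42.16 − 227.3) + 0.3583×2440×(42.16 − 20.46) + 0.06467×466×(42.16 − 20.46) = 0
-92.07 c = -19625
c = -19625/-92.07 ≈ 213.2 J/(kg·K)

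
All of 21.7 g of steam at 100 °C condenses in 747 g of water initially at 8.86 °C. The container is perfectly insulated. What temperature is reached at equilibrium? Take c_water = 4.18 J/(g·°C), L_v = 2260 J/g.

T_f ≈ 26.7 °C

Taking heat into each body as positive, Σ m c ΔT = 0:
steam→water at 100 °C releases m L_v = 21.7·2260 = 49042
  condensate cools 100→T: 21.7·4.18·(T − 100) = 90.71(T − 100)
  water warms: 747·4.18·(T − 8.86) = 3122.5(T − 8.86)
3213.2 T = 49042 + 9070.6 + 27665 = 85778
T ≈ 26.70 °C (< 100 °C, so full condensation is consistent).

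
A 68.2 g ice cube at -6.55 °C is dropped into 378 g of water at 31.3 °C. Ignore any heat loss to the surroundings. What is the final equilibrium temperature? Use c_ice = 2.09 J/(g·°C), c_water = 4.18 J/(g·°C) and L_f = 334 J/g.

T_f ≈ 13.8 °C

Conservation of energy gives ΣQ = 0:
warm ice to 0 °C: 68.2×2.09×(0 − (-6.55)) = 933.62; latent heat to melt: 68.2×334 = 22779; warm the meltwater: 285.08 T; water: 1580(T − 31.3)
1865.1 T = 49455 − 23712 = 25743
T ≈ 13.80 °C — above 0 °C, consistent with complete melting.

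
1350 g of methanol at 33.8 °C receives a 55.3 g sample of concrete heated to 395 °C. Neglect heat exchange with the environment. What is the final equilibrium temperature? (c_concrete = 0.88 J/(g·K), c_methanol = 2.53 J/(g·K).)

Net heat exchanged in the isolated system is zero:
55.3·0.88·(T − 395) + 1350·2.53·(T − 33.8) = 0
3464.2 T = 134666
T ≈ 38.87 °C

T_f ≈ 38.9 °C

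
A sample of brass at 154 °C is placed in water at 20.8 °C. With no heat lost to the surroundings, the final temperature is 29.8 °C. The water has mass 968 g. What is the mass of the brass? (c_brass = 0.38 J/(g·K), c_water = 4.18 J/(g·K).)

Let T be the final temperature. ΣQ_i = 0:
m·0.38·(29.8 − 154) + 968·4.18·(29.8 − 20.8) = 0
-47.2 m = -36416
m = -36416/-47.2 ≈ 771.6 g

m ≈ 772 g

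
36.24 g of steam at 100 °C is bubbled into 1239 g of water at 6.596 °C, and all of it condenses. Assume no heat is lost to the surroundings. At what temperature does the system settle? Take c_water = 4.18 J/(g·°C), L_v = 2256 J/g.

T_f ≈ 24.6 °C

Sum of m c ΔT and latent-heat terms is zero:
steam→water at 100 °C releases m L_v = 36.24×2256 = 81757; condensed water 100 °C→T: 151.48(T − 100); water warms: 1239×4.18×(T − 6.596) = 5179(T − 6.596)
5330.5 T = 81757 + 15148 + 34161 = 131067
T ≈ 24.59 °C, under the boiling point, so the assumption holds.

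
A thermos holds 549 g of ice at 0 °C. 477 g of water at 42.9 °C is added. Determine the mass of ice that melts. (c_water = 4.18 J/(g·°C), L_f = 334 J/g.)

m_melted ≈ 256 g

Water can give up m c ΔT = 477·4.18·42.9 = 85537 J before reaching 0 °C.
Melting all 549 g of ice would need 549·334 = 183366 J.
Since 85537 < 183366 J, not all the ice melts; equilibrium is at 0 °C.
m_melted·334 = 85537  ⇒  m_melted ≈ 256.1 g.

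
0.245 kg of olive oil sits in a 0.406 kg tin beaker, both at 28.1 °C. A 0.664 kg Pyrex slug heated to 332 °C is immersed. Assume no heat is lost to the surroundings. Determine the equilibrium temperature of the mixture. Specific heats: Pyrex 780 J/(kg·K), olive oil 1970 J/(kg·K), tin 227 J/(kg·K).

T_f ≈ 172.1 °C

Heat gained plus heat lost sum to zero:
0.664×780×(T − 332) + 0.245×1970×(T − 28.1) + 0.406×227×(T − 28.1) = 0
1092.7 T = 188102
T = 188102 / 1092.7 = 172 °C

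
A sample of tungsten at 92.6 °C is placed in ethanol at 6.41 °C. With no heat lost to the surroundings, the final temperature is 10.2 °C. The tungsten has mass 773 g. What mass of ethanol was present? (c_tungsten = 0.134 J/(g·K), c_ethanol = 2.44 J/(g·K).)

Taking heat into each body as positive, Σ m c ΔT = 0:
773×0.134×(10.2 − 92.6) + m×2.44×(10.2 − 6.41) = 0
9.248 m = 8535.2
m = 8535.2/9.248 ≈ 923 g

m ≈ 923 g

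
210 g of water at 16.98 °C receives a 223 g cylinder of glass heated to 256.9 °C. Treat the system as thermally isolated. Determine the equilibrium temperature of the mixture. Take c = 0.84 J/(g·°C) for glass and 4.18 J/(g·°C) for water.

T_f ≈ 59.2 °C

Heat gained plus heat lost sum to zero:
223×0.84×(T − 256.9) + 210×4.18×(T − 16.98) = 0
(187.32 + 877.8) T = 187.32×256.9 + 877.8×16.98
T = 63028 / 1065.1 = 59.2 °C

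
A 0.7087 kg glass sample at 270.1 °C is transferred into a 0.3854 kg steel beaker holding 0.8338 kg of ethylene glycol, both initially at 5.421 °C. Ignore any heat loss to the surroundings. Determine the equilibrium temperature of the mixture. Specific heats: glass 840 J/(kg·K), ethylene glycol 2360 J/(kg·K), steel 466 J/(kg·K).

T_f ≈ 62.9 °C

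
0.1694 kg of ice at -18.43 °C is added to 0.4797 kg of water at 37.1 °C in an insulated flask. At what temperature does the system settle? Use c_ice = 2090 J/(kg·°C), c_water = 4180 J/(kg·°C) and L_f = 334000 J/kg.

Taking heat into each body as positive, Σ m c ΔT = 0:
warm ice to 0 °C: 0.1694×2090×(0 − (-18.43)) = 6525.1
  fusion: m_ice L_f = 0.1694×334000 = 56580
  warm the meltwater: 708.09 T
  water cools: 0.4797×4180×(T − 37.1) = 2005.1(T − 37.1)
2713.2 T = 74391 − 63105 = 11286
T ≈ 4.16 °C. Since T > 0 °C, the all-ice-melts assumption holds.

T_f ≈ 4.2 °C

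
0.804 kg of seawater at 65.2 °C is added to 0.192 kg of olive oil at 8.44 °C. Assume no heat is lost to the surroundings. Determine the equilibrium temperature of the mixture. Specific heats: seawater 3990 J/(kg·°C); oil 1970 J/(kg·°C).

Conservation of energy gives ΣQ = 0:
0.804×3990×(T − 65.2) + 0.192×1970×(T − 8.44) = 0
3208(T − 65.2) + 378.24(T − 8.44) = 0
(3208 + 378.24) T = 3208×65.2 + 378.24×8.44
T = 212351 / 3586.2 = 59.2 °C

T_f ≈ 59.2 °C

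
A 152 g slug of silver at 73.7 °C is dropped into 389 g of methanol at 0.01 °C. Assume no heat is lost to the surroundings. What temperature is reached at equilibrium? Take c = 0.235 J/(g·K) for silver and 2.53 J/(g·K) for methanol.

T_f ≈ 2.6 °C

Heat lost by the silver equals heat gained by the methanol:
152·0.235·(73.7 − T) = 389·2.53·(T − 0.01)
35.72(73.7 − T) = 984.17(T − 0.01)
1019.9 T = 2642.4  ⇒  T ≈ 2.59 °C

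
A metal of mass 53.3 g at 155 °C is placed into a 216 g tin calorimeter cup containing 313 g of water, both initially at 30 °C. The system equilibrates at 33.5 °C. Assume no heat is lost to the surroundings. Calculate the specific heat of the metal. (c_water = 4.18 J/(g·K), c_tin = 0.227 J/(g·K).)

c ≈ 0.734 J/(g·K)

Energy conservation, ΣQ = 0:
53.3·c·(33.5 − 155) + 313·4.18·(33.5 − 30) + 216·0.227·(33.5 − 30) = 0
-6475.9 c = -4750.8
c = -4750.8/-6475.9 ≈ 0.7336 J/(g·K)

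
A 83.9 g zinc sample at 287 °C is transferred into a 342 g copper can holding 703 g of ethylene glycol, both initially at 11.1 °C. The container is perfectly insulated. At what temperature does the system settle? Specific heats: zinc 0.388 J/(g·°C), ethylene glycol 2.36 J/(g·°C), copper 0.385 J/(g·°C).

Conservation of energy gives ΣQ = 0:
83.9×0.388×(T − 287) + 703×2.36×(T − 11.1) + 342×0.385×(T − 11.1) = 0
32.55(T − 287) + 1659.1(T − 11.1) + 131.67(T − 11.1) = 0
1823.3 T = 29220
T ≈ 16.03 °C

T_f ≈ 16.0 °C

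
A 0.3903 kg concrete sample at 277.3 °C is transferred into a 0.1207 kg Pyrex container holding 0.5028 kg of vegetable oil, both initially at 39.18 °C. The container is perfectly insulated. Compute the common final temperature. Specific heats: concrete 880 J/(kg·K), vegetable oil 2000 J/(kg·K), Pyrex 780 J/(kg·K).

T_f ≈ 95.8 °C

Conservation of energy gives ΣQ = 0:
0.3903·880·(T − 277.3) + 0.5028·2000·(T − 39.18) + 0.1207·780·(T − 39.18) = 0
343.46(T − 277.3) + 1005.6(T − 39.18) + 94.15(T − 39.18) = 0
1443.2 T = 138331
T = 138331 / 1443.2 = 95.8 °C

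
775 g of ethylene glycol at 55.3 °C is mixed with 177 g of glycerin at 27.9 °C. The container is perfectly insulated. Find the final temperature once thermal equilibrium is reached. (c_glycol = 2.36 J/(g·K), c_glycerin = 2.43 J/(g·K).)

T_f ≈ 50.1 °C

|Q_glycol| = |Q_glycerin|:
775*2.36*(55.3 − T) = 177*2.43*(T − 27.9)
1829(55.3 − T) = 430.11(T − 27.9)
2259.1 T = 113144  ⇒  T ≈ 50.08 °C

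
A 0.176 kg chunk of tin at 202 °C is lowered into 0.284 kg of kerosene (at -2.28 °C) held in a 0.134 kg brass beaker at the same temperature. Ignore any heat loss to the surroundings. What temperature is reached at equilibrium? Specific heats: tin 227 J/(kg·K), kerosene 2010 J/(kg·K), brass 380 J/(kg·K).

T_f ≈ 10.1 °C

Heat gained plus heat lost sum to zero:
0.176×227×(T − 202) + 0.284×2010×(T − (-2.28)) + 0.134×380×(T − (-2.28)) = 0
(39.95 + 570.84 + 50.92) T = 39.95×202 + 570.84×(-2.28) + 50.92×(-2.28)
T ≈ 10.05 °C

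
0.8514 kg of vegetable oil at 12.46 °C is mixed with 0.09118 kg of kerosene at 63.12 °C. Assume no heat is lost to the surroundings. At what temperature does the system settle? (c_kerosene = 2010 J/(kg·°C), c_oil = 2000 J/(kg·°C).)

T_f ≈ 17.4 °C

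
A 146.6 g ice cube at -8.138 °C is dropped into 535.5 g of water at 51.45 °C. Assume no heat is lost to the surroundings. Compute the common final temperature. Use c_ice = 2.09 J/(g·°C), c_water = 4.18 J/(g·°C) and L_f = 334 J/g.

T_f ≈ 22.3 °C

Setting the total heat transfer to zero:
warm ice to 0 °C: 146.6·2.09·(0 − (-8.138)) = 2493.4; fusion: m_ice L_f = 146.6·334 = 48964; meltwater 0→T: 146.6·4.18·T = 612.79 T; water: 2238.4(T − 51.45)
2851.2 T = 115165 − 51458 = 63707
T ≈ 22.34 °C — above 0 °C, consistent with complete melting.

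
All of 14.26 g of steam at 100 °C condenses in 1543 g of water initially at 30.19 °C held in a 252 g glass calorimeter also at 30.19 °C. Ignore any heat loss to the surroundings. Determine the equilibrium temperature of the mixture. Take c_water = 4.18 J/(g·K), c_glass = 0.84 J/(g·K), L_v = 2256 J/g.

T_f ≈ 35.6 °C

Energy balance with sensible and latent terms:
condense steam: −14.26·2256 = −32171; condensate cools 100→T: 14.26·4.18·(T − 100) = 59.61(T − 100); original water: 6449.7(T − 30.19); glass cup: 252·0.84·(T − 30.19) = 211.68(T − 30.19)
6721 T = 32171 + 5960.7 + 201108 = 239240
T ≈ 35.60 °C — below 100 °C, confirming all the steam condensed.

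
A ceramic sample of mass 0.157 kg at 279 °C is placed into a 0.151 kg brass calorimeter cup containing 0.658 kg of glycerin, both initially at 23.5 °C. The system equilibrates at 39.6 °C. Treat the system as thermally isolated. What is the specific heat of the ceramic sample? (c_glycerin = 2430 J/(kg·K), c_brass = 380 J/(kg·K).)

Heat gained plus heat lost sum to zero:
0.157·c·(39.6 − 279) + 0.658·2430·(39.6 − 23.5) + 0.151·380·(39.6 − 23.5) = 0
-37.59 c = -26667
c = -26667/-37.59 ≈ 709.5 J/(kg·K)

c ≈ 709 J/(kg·K)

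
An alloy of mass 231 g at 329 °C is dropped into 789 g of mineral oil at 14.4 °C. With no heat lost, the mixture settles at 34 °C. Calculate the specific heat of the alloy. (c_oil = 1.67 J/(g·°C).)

c ≈ 0.379 J/(g·°C)

Heat lost by the alloy = heat gained by the oil:
231·c·(329 − 34) = 789·1.67·(34 − 14.4)
68145 c = 25826  ⇒  c ≈ 0.379 J/(g·°C)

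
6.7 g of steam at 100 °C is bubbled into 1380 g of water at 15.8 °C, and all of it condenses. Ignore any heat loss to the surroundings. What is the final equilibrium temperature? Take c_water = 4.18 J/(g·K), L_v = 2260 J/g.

Setting the total heat transfer to zero:
latent heat released on condensation: 6.7×2260 = 15142; condensed water 100 °C→T: 28.01(T − 100); water warms: 1380×4.18×(T − 15.8) = 5768.4(T − 15.8)
5796.4 T = 15142 + 2800.6 + 91141 = 109083
T ≈ 18.82 °C, under the boiling point, so the assumption holds.

T_f ≈ 18.8 °C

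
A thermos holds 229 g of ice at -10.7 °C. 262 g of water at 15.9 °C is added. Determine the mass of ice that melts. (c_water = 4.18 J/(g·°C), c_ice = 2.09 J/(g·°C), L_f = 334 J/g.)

m_melted ≈ 36.8 g

Cooling the water to 0 °C releases 262·4.18·15.9 = 17413 J.
Warming the ice to 0 °C takes 229·2.09·10.7 = 5121.1 J, leaving 12292 J for melting.
Melting all 229 g of ice would need 229·334 = 76486 J.
Since 12292 < 76486 J, not all the ice melts; equilibrium is at 0 °C.
m_melted·334 = 12292  ⇒  m_melted ≈ 36.8 g.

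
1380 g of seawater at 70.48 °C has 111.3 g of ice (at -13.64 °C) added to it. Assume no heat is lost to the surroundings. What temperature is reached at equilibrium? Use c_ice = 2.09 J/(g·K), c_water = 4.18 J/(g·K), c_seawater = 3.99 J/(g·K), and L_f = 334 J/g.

T_f ≈ 58.2 °C

Heat gained plus heat lost sum to zero:
ice -13.64→0 °C: 111.3×2.09×13.64 = 3172.9; latent heat to melt: 111.3×334 = 37174; meltwater 0→T: 111.3×4.18×T = 465.23 T; seawater: 5506.2(T − 70.48)
5971.4 T = 388077 − 40347 = 347730
T ≈ 58.23 °C. Since T > 0 °C, the all-ice-melts assumption holds.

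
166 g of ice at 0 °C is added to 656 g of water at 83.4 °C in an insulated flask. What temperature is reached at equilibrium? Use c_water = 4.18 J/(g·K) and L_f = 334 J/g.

T_f ≈ 50.4 °C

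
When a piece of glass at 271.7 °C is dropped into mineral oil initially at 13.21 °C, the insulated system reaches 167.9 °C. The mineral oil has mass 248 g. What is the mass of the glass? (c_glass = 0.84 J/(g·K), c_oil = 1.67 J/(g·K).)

m ≈ 735 g

Heat lost by the glass = heat gained by the oil:
m×0.84×(271.7 − 167.9) = 248×1.67×(167.9 − 13.21)
87.19 m = 64066  ⇒  m ≈ 734.8 g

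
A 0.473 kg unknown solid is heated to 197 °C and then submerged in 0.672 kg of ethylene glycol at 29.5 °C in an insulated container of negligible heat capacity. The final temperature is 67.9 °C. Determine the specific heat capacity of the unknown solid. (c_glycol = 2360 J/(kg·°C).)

c ≈ 997 J/(kg·°C)

Energy conservation, ΣQ = 0:
0.473×c×(67.9 − 197) + 0.672×2360×(67.9 − 29.5) = 0
-61.06 c = -60899
c = -60899/-61.06 ≈ 997.3 J/(kg·°C)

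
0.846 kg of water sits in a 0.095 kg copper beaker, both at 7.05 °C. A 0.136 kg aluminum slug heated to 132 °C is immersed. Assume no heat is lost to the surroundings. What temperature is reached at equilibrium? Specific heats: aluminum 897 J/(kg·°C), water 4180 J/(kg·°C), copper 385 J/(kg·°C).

T_f ≈ 11.2 °C

T_f is the heat-capacity-weighted average of the initial temperatures:
T_f = (121.99*132 + 3536.3*7.05 + 36.58*7.05) / (121.99 + 3536.3 + 36.58)
    = 41292 / 3694.8 ≈ 11.18 °C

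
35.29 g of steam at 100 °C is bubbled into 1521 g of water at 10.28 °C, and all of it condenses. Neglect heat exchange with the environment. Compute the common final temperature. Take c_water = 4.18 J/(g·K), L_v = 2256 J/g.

T_f ≈ 24.6 °C

Net heat exchanged in the isolated system is zero:
latent heat released on condensation: 35.29·2256 = 79614
  condensed water 100 °C→T: 147.51(T − 100)
  original water: 6357.8(T − 10.28)
6505.3 T = 79614 + 14751 + 65358 = 159723
T ≈ 24.55 °C — below 100 °C, confirming all the steam condensed.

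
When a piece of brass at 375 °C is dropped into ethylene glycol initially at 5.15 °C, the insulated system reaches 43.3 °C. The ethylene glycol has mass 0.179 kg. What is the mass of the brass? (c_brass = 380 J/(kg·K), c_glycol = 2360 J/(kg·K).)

m ≈ 0.128 kg

|Q_brass| = |Q_glycol|:
m·380·(375 − 43.3) = 0.179·2360·(43.3 − 5.15)
126046 m = 16116  ⇒  m ≈ 0.1279 kg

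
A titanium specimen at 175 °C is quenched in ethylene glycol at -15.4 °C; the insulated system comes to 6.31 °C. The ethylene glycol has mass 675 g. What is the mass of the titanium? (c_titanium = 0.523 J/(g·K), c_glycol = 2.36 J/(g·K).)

m ≈ 392 g

Heat lost by the titanium = heat gained by the glycol:
m×0.523×(175 − 6.31) = 675×2.36×(6.31 − (-15.4))
88.22 m = 34584  ⇒  m ≈ 392 g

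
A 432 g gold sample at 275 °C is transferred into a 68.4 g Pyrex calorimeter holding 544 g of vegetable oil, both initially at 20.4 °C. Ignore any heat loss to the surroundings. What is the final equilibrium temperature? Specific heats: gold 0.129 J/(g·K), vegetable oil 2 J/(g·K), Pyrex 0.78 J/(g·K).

Energy conservation, ΣQ = 0:
432*0.129*(T − 275) + 544*2*(T − 20.4) + 68.4*0.78*(T − 20.4) = 0
(55.73 + 1088 + 53.35) T = 55.73*275 + 1088*20.4 + 53.35*20.4
T = 38609/1197.1 ≈ 32.25 °C

T_f ≈ 32.3 °C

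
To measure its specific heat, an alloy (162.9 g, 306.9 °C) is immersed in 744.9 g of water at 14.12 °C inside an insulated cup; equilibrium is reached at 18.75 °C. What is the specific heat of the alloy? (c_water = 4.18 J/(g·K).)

Energy conservation, ΣQ = 0:
162.9·c·(18.75 − 306.9) + 744.9·4.18·(18.75 − 14.12) = 0
-46940 c = -14416
c = -14416/-46940 ≈ 0.3071 J/(g·K)

c ≈ 0.307 J/(g·K)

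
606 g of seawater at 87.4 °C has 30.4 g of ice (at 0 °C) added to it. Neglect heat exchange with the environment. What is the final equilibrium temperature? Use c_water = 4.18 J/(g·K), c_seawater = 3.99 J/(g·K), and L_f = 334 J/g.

T_f ≈ 79.0 °C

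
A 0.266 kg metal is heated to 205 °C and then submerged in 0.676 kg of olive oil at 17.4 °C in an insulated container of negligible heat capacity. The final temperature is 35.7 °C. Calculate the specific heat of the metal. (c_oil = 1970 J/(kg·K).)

c ≈ 541 J/(kg·K)

Setting the total heat transfer to zero:
0.266×c×(35.7 − 205) + 0.676×1970×(35.7 − 17.4) = 0
-45.03 c = -24370
c = -24370/-45.03 ≈ 541.2 J/(kg·K)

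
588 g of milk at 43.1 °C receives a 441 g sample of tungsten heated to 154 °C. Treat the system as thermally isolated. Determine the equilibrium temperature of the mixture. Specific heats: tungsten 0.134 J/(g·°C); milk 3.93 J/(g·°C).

T_f ≈ 45.9 °C

Heat gained plus heat lost sum to zero:
441*0.134*(T − 154) + 588*3.93*(T − 43.1) = 0
59.09(T − 154) + 2310.8(T − 43.1) = 0
(59.09 + 2310.8) T = 59.09*154 + 2310.8*43.1
T = 108698 / 2369.9 = 45.9 °C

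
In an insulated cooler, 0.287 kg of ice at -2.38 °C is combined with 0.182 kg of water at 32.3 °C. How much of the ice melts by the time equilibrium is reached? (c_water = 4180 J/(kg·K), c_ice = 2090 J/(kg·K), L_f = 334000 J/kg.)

m_melted ≈ 0.0693 kg

Water can give up m c ΔT = 0.182·4180·32.3 = 24573 J before reaching 0 °C.
Warming the ice to 0 °C takes 0.287·2090·2.38 = 1427.6 J, leaving 23145 J for melting.
Fully melting the ice requires m_ice L_f = 0.287·334000 = 95858 J.
23145 J < 95858 J, so only part of the ice melts and the system sits at 0 °C.
Mass melted = 23145/334000 ≈ 0.0693 kg.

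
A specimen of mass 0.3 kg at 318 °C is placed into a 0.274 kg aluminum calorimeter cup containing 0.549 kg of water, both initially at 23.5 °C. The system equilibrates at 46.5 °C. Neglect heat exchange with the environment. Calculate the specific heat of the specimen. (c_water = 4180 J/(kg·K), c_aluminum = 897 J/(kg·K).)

c ≈ 717 J/(kg·K)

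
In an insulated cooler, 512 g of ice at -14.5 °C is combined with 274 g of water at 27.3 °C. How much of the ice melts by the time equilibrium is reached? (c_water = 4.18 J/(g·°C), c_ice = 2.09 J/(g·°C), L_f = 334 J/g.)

Water can give up m c ΔT = 274·4.18·27.3 = 31267 J before reaching 0 °C.
Warming the ice to 0 °C takes 512·2.09·14.5 = 15516 J, leaving 15751 J for melting.
Melting all 512 g of ice would need 512·334 = 171008 J.
15751 J < 171008 J, so only part of the ice melts and the system sits at 0 °C.
m_melted·334 = 15751  ⇒  m_melted ≈ 47.16 g.

m_melted ≈ 47.2 g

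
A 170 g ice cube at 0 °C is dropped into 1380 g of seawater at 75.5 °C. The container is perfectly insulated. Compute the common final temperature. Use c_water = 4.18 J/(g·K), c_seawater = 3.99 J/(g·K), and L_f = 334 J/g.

T_f ≈ 57.7 °C

Sum of m c ΔT and latent-heat terms is zero:
melt ice: 170×334 = 56780; warm the meltwater: 710.6 T; seawater cools: 1380×3.99×(T − 75.5) = 5506.2(T − 75.5)
6216.8 T = 415718 − 56780 = 358938
T ≈ 57.74 °C — above 0 °C, consistent with complete melting.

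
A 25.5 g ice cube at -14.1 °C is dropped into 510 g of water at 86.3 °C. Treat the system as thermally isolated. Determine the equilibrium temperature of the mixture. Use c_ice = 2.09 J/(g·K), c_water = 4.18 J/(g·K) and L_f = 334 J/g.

Energy conservation, ΣQ = 0:
warm ice to 0 °C: 25.5·2.09·(0 − (-14.1)) = 751.46
  melt ice: 25.5·334 = 8517
  warm the meltwater: 106.59 T
  water cools: 510·4.18·(T − 86.3) = 2131.8(T − 86.3)
2238.4 T = 183974 − 9268.5 = 174706
T ≈ 78.05 °C (positive, so assuming full melt was valid).

T_f ≈ 78.0 °C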